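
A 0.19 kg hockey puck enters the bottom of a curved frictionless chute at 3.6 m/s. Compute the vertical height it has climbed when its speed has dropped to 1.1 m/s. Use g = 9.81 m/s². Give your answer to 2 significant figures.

h = 0.60 m

Energy balance between the two points: ½mv₁² = ½mv₂² + mgh
h = (v₁² − v₂²)/(2g) = (3.6² − 1.1²)/(2 × 9.81) = 0.5989 m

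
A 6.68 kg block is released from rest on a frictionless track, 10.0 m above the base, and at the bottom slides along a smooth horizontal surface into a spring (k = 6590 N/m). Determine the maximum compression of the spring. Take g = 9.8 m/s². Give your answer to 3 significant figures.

x = 0.446 m

Energy conservation (no friction) from release to max compression: mgh = ½kx²
x = √(2mgh/k) = √(2 × 6.68 × 9.8 × 10.0 / 6590) = 0.4457 m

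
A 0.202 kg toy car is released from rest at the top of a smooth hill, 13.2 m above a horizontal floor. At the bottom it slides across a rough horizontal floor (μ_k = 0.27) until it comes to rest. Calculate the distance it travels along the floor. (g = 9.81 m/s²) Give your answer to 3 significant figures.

Energy bookkeeping (friction removes W_f = μ_k N d):
At rest all PE has been dissipated by friction: mgh = μ_k m g d
d = h/μ_k = 13.2/0.27 = 48.89 m

d = 48.9 m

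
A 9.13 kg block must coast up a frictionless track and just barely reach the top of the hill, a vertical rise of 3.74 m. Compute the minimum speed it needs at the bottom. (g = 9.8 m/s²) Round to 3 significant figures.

At the top it is momentarily at rest, so all KE converts to PE: ½mv² = mgh
v = √(2gh) = √(2 × 9.8 × 3.74) = 8.562 m/s

v = 8.56 m/s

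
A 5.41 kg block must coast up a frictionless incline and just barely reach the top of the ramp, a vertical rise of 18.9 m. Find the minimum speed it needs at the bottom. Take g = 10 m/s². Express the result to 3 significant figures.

At the top it is momentarily at rest, so all KE converts to PE: ½mv² = mgh
v = √(2gh) = √(2 × 10 × 18.9) = 19.44 m/s

v = 19.4 m/s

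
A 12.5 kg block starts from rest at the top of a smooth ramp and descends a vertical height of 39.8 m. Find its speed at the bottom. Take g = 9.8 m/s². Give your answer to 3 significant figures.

v = 27.9 m/s

Energy conservation between the two points: mgh = ½mv²
v = √(2gh) = √(2 × 9.8 × 39.8) = √780.08 = 27.93 m/s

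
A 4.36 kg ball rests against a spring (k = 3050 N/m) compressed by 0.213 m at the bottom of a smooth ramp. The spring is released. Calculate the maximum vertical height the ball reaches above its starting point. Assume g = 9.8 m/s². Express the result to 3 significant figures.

At maximum height the ball is at rest, so ½kx² = mgh
h = kx²/(2mg) = (3050)(0.213)²/(2 × 4.36 × 9.8) = 1.619 m

h = 1.62 m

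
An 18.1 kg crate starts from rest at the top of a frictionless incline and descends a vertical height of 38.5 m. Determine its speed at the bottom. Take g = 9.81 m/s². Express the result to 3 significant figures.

Mechanical energy is conserved (no friction): mgh = ½mv²
v = √(2gh) = √(2 × 9.81 × 38.5) = √755.37 = 27.48 m/s

v = 27.5 m/s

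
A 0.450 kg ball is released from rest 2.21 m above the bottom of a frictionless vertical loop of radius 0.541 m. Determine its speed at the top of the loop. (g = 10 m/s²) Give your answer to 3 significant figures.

Energy conservation: mgh = ½mv_top² + mg(2r)
v_top² = 2g(h − 2r) = 2(10)(2.21 − 1.082) = 22.56
v_top = 4.750 m/s

v = 4.75 m/s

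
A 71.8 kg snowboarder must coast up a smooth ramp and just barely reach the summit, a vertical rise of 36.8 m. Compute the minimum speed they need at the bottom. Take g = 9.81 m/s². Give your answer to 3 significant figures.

At the top they are momentarily at rest, so all KE converts to PE: ½mv² = mgh
v = √(2gh) = √(2 × 9.81 × 36.8) = 26.87 m/s

v = 26.9 m/s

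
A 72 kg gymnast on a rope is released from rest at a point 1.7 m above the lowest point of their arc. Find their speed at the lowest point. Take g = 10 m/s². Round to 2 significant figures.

By conservation of mechanical energy, mgh = ½mv²
v = √(2gh) = √(2 × 10 × 1.7) = √34.000 = 5.831 m/s

v = 5.8 m/s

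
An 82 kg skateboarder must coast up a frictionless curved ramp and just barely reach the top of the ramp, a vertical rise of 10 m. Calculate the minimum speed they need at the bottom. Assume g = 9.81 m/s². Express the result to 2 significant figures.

v = 14 m/s

At the top they are momentarily at rest, so all KE converts to PE: ½mv² = mgh
v = √(2gh) = √(2 × 9.81 × 10) = 14.01 m/s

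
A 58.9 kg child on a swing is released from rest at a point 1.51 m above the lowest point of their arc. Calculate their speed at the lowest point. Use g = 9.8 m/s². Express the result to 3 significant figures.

Equating total energy at the two states: mgh = ½mv²
The mass cancels from both sides.
v = √(2gh) = √(2 × 9.8 × 1.51) = √29.596 = 5.440 m/s

v = 5.44 m/s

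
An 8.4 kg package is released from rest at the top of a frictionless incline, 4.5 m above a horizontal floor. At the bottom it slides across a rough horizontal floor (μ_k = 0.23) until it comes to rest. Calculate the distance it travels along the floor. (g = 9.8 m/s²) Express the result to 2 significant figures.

d = 20 m

Applying the work–energy principle:
At rest all PE has been dissipated by friction: mgh = μ_k m g d
d = h/μ_k = 4.5/0.23 = 19.57 m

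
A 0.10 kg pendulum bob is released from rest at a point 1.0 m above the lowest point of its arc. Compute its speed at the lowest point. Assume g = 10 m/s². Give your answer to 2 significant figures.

Equating total energy at the two states: mgh = ½mv²
The mass cancels from both sides.
v = √(2gh) = √(2 × 10 × 1.0) = √20.000 = 4.472 m/s

v = 4.5 m/s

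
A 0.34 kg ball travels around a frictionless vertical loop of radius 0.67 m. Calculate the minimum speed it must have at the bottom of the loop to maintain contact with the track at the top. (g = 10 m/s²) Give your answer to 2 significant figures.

v = 5.8 m/s

At the top: mg = mv_top²/r ⇒ v_top² = gr = 6.700 m²/s²
Energy from bottom to top (height 2r): ½mv_bot² = ½mv_top² + mg(2r)
v_bot² = gr + 4gr = 5gr = 33.50
v_bot = √(5gr) = 5.788 m/s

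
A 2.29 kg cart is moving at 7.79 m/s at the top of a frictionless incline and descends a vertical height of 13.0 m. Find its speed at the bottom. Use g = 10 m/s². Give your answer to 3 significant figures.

Equating total energy at the two states: ½mv₀² + mgh = ½mv²
The mass cancels from both sides.
v² = v₀² + 2gh = (7.79)² + 2(10)(13.0) = 320.68
v = √320.68 = 17.91 m/s

v = 17.9 m/s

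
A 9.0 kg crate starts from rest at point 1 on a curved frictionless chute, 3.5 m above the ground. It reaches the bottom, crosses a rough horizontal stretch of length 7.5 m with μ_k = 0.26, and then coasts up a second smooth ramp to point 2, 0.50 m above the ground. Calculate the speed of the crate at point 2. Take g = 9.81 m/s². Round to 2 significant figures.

Energy at 1: mgh₁ = (9.0)(9.81)(3.5) = 309.02 J
Friction loss: W_f = μ_k mg d = 172.2 J
At 2: ½mv² + mgh₂ = mgh₁ − W_f
½mv² = 309.02 − 172.2 − 44.145 = 92.704 J
v = √(2 × 92.704/9.0) = 4.539 m/s

v = 4.5 m/s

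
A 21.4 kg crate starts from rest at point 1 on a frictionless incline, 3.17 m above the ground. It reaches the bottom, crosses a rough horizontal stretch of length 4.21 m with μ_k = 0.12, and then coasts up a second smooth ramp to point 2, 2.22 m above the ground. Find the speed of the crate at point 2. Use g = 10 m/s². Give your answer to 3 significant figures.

v = 2.98 m/s

Energy at 1: mgh₁ = (21.4)(10)(3.17) = 678.38 J
Friction loss: W_f = μ_k mg d = 108.1 J
At 2: ½mv² + mgh₂ = mgh₁ − W_f
½mv² = 678.38 − 108.1 − 475.08 = 95.187 J
v = √(2 × 95.187/21.4) = 2.983 m/s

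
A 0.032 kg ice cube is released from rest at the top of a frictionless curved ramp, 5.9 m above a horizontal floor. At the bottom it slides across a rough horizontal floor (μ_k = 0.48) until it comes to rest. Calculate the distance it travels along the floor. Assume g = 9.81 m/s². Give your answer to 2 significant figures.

Applying the work–energy principle:
At rest all PE has been dissipated by friction: mgh = μ_k m g d
d = h/μ_k = 5.9/0.48 = 12.29 m

d = 12 m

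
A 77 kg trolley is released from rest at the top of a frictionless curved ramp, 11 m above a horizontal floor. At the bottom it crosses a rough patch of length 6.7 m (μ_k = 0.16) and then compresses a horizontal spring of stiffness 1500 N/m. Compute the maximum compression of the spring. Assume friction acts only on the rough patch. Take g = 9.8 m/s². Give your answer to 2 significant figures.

Initial energy: E₁ = mgh = (77)(9.8)(11) = 8300.6 J
Friction removes W_f = μ_k mg d = (0.16)(77)(9.8)(6.7) = 808.9 J
Energy reaching the spring: E = 8300.6 − 808.9 = 7491.7 J
At max compression ½kx² = E ⇒ x = √(2E/k) = √(2 × 7491.7/1500) = 3.161 m

x = 3.2 m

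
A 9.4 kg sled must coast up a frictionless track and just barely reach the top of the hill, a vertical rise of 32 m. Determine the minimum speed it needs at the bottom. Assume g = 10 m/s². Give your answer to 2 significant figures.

At the top it is momentarily at rest, so all KE converts to PE: ½mv² = mgh
v = √(2gh) = √(2 × 10 × 32) = 25.30 m/s

v = 25 m/s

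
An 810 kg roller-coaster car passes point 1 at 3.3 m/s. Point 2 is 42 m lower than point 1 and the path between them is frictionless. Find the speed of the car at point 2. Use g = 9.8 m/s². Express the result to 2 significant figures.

v = 29 m/s

By conservation of mechanical energy, ½mv₀² + mgh = ½mv²
v² = v₀² + 2gh = (3.3)² + 2(9.8)(42) = 834.09
v = √834.09 = 28.88 m/s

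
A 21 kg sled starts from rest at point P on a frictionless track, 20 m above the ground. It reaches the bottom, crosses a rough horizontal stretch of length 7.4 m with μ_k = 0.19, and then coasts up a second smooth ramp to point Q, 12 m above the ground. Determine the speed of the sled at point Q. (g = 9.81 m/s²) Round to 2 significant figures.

Energy at P: mgh₁ = (21)(9.81)(20) = 4120.2 J
Friction loss: W_f = μ_k mg d = 289.7 J
At Q: ½mv² + mgh₂ = mgh₁ − W_f
½mv² = 4120.2 − 289.7 − 2472.1 = 1358.4 J
v = √(2 × 1358.4/21) = 11.37 m/s

v = 11 m/s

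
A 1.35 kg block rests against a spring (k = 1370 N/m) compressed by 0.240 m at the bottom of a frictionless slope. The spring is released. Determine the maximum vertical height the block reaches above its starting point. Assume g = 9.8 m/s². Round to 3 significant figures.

Energy conservation from release to the highest point: ½kx² = mgh
h = kx²/(2mg) = (1370)(0.240)²/(2 × 1.35 × 9.8) = 2.982 m

h = 2.98 m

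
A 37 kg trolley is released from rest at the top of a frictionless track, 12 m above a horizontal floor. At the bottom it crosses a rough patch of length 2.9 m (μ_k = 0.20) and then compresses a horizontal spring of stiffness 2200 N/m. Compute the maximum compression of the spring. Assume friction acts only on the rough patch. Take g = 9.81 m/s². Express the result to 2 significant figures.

x = 1.9 m

Initial energy: E₁ = mgh = (37)(9.81)(12) = 4355.6 J
Friction removes W_f = μ_k mg d = (0.20)(37)(9.81)(2.9) = 210.5 J
Energy reaching the spring: E = 4355.6 − 210.5 = 4145.1 J
At max compression ½kx² = E ⇒ x = √(2E/k) = √(2 × 4145.1/2200) = 1.941 m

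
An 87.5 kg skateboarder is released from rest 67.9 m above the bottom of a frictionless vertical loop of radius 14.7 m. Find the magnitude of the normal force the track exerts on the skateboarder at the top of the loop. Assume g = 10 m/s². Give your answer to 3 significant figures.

Energy from release to top (height 2r): mgh = ½mv_top² + mg(2r)
v_top² = 2g(h − 2r) = 2(10)(67.9 − 29.40) = 770.00 m²/s²
At the top, both N and weight point toward the centre: N + mg = mv_top²/r
N = m(v_top²/r − g) = 87.5(770.00/14.7 − 10) = 3708 N

N = 3710 N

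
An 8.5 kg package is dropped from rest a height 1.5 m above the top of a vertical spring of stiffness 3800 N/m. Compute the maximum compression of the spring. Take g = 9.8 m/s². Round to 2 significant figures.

Take the reference level at the top of the uncompressed spring. At max compression the package has fallen H + x and is momentarily at rest:
mg(H + x) = ½kx²
½(3800)x² − (8.5)(9.8)x − (8.5)(9.8)(1.5) = 0
1900x² − 83.30x − 125.0 = 0
x = [83.30 + √(6939 + 949620)]/(2 × 1900) = 0.2793 m

x = 0.28 m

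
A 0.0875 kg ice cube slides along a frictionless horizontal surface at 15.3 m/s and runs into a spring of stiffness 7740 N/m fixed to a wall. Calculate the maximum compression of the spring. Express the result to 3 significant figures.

x = 0.0514 m

All KE is stored as spring PE at maximum compression: ½mv² = ½kx²
x = v√(m/k) = 15.3 × √(0.0875/7740) = 0.05144 m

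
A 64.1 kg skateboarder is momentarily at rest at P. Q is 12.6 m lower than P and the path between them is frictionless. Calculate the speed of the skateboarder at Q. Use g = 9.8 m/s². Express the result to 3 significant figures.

v = 15.7 m/s

By conservation of mechanical energy, mgh = ½mv²
v = √(2gh) = √(2 × 9.8 × 12.6) = √246.96 = 15.71 m/s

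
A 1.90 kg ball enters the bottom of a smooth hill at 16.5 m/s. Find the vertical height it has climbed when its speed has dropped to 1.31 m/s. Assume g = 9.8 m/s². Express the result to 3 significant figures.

h = 13.8 m

Energy balance between the two points: ½mv₁² = ½mv₂² + mgh
h = (v₁² − v₂²)/(2g) = (16.5² − 1.31²)/(2 × 9.8) = 13.80 m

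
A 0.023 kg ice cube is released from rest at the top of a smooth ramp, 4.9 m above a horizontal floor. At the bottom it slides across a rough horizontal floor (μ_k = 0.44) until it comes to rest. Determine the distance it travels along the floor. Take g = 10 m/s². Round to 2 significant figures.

d = 11 m

Applying the work–energy principle:
At rest all PE has been dissipated by friction: mgh = μ_k m g d
d = h/μ_k = 4.9/0.44 = 11.14 m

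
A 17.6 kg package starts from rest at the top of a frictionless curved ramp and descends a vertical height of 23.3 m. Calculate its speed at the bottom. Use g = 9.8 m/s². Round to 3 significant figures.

By conservation of mechanical energy, mgh = ½mv²
v = √(2gh) = √(2 × 9.8 × 23.3) = √456.68 = 21.37 m/s

v = 21.4 m/s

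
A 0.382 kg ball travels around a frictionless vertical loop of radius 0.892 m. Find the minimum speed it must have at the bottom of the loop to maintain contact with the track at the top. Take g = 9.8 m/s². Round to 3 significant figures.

v = 6.61 m/s

At the top: mg = mv_top²/r ⇒ v_top² = gr = 8.742 m²/s²
Energy from bottom to top (height 2r): ½mv_bot² = ½mv_top² + mg(2r)
v_bot² = gr + 4gr = 5gr = 43.71
v_bot = √(5gr) = 6.611 m/s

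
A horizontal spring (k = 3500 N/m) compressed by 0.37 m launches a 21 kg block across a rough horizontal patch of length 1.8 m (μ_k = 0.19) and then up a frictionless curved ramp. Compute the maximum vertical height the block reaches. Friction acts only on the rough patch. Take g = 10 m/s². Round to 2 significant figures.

Spring energy: E₀ = ½kx² = ½(3500)(0.37)² = 239.57 J
Friction: W_f = μ_k mg d = (0.19)(21)(10)(1.8) = 71.82 J
Energy at base of ramp: E = 239.57 − 71.82 = 167.75 J
At max height all remaining energy is PE: mgh = E ⇒ h = E/(mg) = 167.75/(21 × 10) = 0.7988 m

h = 0.80 m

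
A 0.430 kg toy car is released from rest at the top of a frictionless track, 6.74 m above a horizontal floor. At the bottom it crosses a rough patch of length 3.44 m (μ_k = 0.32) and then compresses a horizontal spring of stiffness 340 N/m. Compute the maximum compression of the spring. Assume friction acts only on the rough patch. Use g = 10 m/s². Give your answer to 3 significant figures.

Initial energy: E₁ = mgh = (0.430)(10)(6.74) = 28.982 J
Friction removes W_f = μ_k mg d = (0.32)(0.430)(10)(3.44) = 4.733 J
Energy reaching the spring: E = 28.982 − 4.733 = 24.249 J
At max compression ½kx² = E ⇒ x = √(2E/k) = √(2 × 24.249/340) = 0.3777 m

x = 0.378 m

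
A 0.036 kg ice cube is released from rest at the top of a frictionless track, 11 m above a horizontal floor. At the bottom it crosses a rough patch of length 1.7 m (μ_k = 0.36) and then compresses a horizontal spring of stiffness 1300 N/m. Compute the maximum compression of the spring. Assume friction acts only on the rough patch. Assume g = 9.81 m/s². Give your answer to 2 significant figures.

x = 0.075 m

Initial energy: E₁ = mgh = (0.036)(9.81)(11) = 3.8848 J
Friction removes W_f = μ_k mg d = (0.36)(0.036)(9.81)(1.7) = 0.2161 J
Energy reaching the spring: E = 3.8848 − 0.2161 = 3.6686 J
At max compression ½kx² = E ⇒ x = √(2E/k) = √(2 × 3.6686/1300) = 0.07513 m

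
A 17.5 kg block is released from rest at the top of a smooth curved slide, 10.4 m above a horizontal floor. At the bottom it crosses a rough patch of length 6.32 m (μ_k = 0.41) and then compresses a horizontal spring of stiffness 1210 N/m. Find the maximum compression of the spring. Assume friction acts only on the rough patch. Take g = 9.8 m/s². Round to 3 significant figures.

Initial energy: E₁ = mgh = (17.5)(9.8)(10.4) = 1783.6 J
Friction removes W_f = μ_k mg d = (0.41)(17.5)(9.8)(6.32) = 444.4 J
Energy reaching the spring: E = 1783.6 − 444.4 = 1339.2 J
At max compression ½kx² = E ⇒ x = √(2E/k) = √(2 × 1339.2/1210) = 1.488 m

x = 1.49 m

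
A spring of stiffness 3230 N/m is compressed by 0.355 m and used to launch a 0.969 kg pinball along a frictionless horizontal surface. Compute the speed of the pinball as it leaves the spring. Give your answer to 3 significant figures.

v = 20.5 m/s

Spring PE converts entirely to kinetic energy: ½kx² = ½mv²
v = x√(k/m) = 0.355 × √(3230/0.969) = 20.50 m/s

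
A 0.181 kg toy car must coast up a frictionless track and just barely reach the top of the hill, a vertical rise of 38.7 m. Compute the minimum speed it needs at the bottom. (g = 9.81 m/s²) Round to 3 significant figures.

At the top it is momentarily at rest, so all KE converts to PE: ½mv² = mgh
v = √(2gh) = √(2 × 9.81 × 38.7) = 27.56 m/s

v = 27.6 m/s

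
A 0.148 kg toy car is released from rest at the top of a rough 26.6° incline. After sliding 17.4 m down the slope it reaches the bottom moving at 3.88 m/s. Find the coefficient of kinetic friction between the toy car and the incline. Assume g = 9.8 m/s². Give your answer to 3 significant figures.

μ_k = 0.451

mgh = ½mv² + μ_k (mg cosθ) L, with h = L sinθ
mgL sinθ = 11.300 J; ½mv² = 1.1140 J
W_f = 11.300 − 1.1140 = 10.19 J
μ_k = W_f/(mg cosθ · L) = 10.19/(1.297 × 17.4) = 0.4514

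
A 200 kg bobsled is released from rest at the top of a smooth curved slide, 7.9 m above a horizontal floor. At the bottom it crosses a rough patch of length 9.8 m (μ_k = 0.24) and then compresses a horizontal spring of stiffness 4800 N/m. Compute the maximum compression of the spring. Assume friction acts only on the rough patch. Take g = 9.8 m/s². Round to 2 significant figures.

x = 2.1 m

Initial energy: E₁ = mgh = (200)(9.8)(7.9) = 15484 J
Friction removes W_f = μ_k mg d = (0.24)(200)(9.8)(9.8) = 4610 J
Energy reaching the spring: E = 15484 − 4610 = 10874 J
At max compression ½kx² = E ⇒ x = √(2E/k) = √(2 × 10874/4800) = 2.129 m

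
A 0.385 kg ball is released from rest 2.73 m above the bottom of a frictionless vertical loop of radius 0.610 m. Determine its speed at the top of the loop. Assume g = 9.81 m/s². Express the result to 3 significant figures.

Energy conservation: mgh = ½mv_top² + mg(2r)
v_top² = 2g(h − 2r) = 2(9.81)(2.73 − 1.220) = 29.63
v_top = 5.443 m/s

v = 5.44 m/s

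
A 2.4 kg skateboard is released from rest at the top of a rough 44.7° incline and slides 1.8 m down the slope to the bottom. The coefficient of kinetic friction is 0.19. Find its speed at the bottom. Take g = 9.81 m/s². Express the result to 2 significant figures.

Work–energy: mg(L sinθ) − μ_k(mg cosθ)L = ½mv²
mgh = mgL sinθ = (2.4)(9.81)(1.8)sin44.7° = 29.809 J
W_f = μ_k mg cosθ · L = (0.19)(2.4)(9.81)cos44.7°·1.8 = 5.723 J
½mv² = 29.809 − 5.723 = 24.086 J
v = √(2 × 24.086/2.4) = 4.480 m/s

v = 4.5 m/s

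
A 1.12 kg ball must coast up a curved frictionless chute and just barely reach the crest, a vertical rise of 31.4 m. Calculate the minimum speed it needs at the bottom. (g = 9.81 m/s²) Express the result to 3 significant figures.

v = 24.8 m/s

At the top it is momentarily at rest, so all KE converts to PE: ½mv² = mgh
v = √(2gh) = √(2 × 9.81 × 31.4) = 24.82 m/s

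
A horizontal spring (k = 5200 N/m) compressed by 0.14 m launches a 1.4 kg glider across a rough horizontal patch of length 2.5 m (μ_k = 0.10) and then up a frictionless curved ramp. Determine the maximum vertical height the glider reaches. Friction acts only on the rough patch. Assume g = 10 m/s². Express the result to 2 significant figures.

Spring energy: E₀ = ½kx² = ½(5200)(0.14)² = 50.960 J
Friction: W_f = μ_k mg d = (0.10)(1.4)(10)(2.5) = 3.500 J
Energy at base of ramp: E = 50.960 − 3.500 = 47.460 J
At max height all remaining energy is PE: mgh = E ⇒ h = E/(mg) = 47.460/(1.4 × 10) = 3.390 m

h = 3.4 m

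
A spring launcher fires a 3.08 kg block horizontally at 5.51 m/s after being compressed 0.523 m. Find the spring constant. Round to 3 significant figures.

k = 342 N/m

Spring PE at full compression equals KE at release: ½kx² = ½mv²
k = mv²/x² = (3.08)(5.51)²/(0.523)² = 341.9 N/m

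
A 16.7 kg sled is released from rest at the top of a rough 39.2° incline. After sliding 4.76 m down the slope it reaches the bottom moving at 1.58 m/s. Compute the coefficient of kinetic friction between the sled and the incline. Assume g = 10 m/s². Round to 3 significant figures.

mgh = ½mv² + μ_k (mg cosθ) L, with h = L sinθ
mgL sinθ = 502.41 J; ½mv² = 20.845 J
W_f = 502.41 − 20.845 = 481.6 J
μ_k = W_f/(mg cosθ · L) = 481.6/(129.4 × 4.76) = 0.7817

μ_k = 0.782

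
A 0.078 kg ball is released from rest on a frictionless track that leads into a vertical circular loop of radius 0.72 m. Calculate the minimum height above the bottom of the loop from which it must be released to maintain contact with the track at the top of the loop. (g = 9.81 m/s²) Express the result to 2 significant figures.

h = 1.8 m

At the top, for minimum speed gravity alone supplies the centripetal force: mg = mv_top²/r ⇒ v_top² = gr = 7.063 m²/s²
Energy conservation from release height h to the top (height 2r): mgh = ½mv_top² + mg(2r)
h = v_top²/(2g) + 2r = r/2 + 2r = 5r/2 = 1.800 m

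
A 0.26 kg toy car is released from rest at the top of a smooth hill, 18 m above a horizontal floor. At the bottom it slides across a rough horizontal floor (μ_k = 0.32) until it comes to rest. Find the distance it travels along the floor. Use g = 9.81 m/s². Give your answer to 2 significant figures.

Applying the work–energy principle:
At rest all PE has been dissipated by friction: mgh = μ_k m g d
d = h/μ_k = 18/0.32 = 56.25 m

d = 56 m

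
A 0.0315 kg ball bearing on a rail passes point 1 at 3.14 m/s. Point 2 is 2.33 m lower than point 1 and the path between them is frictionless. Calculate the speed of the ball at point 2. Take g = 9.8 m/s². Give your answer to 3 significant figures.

By conservation of mechanical energy, ½mv₀² + mgh = ½mv²
v² = v₀² + 2gh = (3.14)² + 2(9.8)(2.33) = 55.528
v = √55.528 = 7.452 m/s

v = 7.45 m/s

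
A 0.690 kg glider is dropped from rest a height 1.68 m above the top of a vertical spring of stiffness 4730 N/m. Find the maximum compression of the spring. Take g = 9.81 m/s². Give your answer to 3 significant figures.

Let x be the compression. The total drop is H + x, and the glider is instantaneously at rest at max compression, so energy conservation gives:
mg(H + x) = ½kx²
½(4730)x² − (0.690)(9.81)x − (0.690)(9.81)(1.68) = 0
2365x² − 6.769x − 11.37 = 0
x = [6.769 + √(45.82 + 107577)]/(2 × 2365) = 0.07079 m

x = 0.0708 m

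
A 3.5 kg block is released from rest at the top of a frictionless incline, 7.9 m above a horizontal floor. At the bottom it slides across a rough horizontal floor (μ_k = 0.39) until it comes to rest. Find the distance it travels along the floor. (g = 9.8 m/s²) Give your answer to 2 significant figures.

d = 20 m

Energy at the top = energy at the end + work done against friction:
At rest all PE has been dissipated by friction: mgh = μ_k m g d
d = h/μ_k = 7.9/0.39 = 20.26 m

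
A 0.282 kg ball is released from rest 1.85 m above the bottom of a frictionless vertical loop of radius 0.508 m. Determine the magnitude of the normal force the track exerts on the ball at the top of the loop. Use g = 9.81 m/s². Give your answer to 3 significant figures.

Energy from release to top (height 2r): mgh = ½mv_top² + mg(2r)
v_top² = 2g(h − 2r) = 2(9.81)(1.85 − 1.016) = 16.363 m²/s²
At the top, both N and weight point toward the centre: N + mg = mv_top²/r
N = m(v_top²/r − g) = 0.282(16.363/0.508 − 9.81) = 6.317 N

N = 6.32 N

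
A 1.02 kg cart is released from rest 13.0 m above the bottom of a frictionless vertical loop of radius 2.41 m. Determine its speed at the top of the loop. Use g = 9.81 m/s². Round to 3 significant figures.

v = 12.7 m/s

Energy conservation: mgh = ½mv_top² + mg(2r)
v_top² = 2g(h − 2r) = 2(9.81)(13.0 − 4.820) = 160.5
v_top = 12.67 m/s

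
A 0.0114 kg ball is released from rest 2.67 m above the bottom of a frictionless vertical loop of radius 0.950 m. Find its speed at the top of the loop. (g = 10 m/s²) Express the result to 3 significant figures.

v = 3.92 m/s

Energy conservation: mgh = ½mv_top² + mg(2r)
v_top² = 2g(h − 2r) = 2(10)(2.67 − 1.900) = 15.40
v_top = 3.924 m/s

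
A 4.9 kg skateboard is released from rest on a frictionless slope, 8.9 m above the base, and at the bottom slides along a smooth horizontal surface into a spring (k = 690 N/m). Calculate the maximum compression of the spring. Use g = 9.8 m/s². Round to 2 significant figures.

Energy conservation (no friction) from release to max compression: mgh = ½kx²
x = √(2mgh/k) = √(2 × 4.9 × 9.8 × 8.9 / 690) = 1.113 m

x = 1.1 m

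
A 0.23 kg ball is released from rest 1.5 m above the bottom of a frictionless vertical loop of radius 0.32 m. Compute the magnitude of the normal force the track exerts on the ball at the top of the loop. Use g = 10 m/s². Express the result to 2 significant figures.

N = 10 N

Energy from release to top (height 2r): mgh = ½mv_top² + mg(2r)
v_top² = 2g(h − 2r) = 2(10)(1.5 − 0.6400) = 17.200 m²/s²
At the top, both N and weight point toward the centre: N + mg = mv_top²/r
N = m(v_top²/r − g) = 0.23(17.200/0.32 − 10) = 10.06 N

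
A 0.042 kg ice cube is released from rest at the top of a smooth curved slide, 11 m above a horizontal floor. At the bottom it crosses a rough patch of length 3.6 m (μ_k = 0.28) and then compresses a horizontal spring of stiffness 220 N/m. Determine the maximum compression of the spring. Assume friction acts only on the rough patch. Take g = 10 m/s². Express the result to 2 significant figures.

x = 0.20 m

Initial energy: E₁ = mgh = (0.042)(10)(11) = 4.6200 J
Friction removes W_f = μ_k mg d = (0.28)(0.042)(10)(3.6) = 0.4234 J
Energy reaching the spring: E = 4.6200 − 0.4234 = 4.1966 J
At max compression ½kx² = E ⇒ x = √(2E/k) = √(2 × 4.1966/220) = 0.1953 m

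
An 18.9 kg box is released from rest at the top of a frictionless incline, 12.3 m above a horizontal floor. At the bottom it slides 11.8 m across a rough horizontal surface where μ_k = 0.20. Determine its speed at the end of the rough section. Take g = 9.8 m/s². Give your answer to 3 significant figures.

Applying the work–energy principle:
mgh = ½mv² + μ_k m g d
W_f = μ_k mg d = (0.20)(18.9)(9.8)(11.8) = 437.1 J
½mv² = mgh − W_f = 2278.2 − 437.1 = 1841.1 J
v = √(2 × 1841.1/18.9) = 13.96 m/s

v = 14.0 m/s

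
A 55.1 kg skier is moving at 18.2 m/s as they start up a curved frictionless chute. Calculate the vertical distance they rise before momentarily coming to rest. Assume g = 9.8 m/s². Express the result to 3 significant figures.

h = 16.9 m

Setting KE at the bottom equal to PE gained: ½mv² = mgh
h = v²/(2g) = 18.2²/(2 × 9.8) = 16.90 m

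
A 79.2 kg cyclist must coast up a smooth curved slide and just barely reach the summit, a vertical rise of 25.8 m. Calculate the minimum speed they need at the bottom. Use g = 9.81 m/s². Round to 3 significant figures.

v = 22.5 m/s

At the top they are momentarily at rest, so all KE converts to PE: ½mv² = mgh
v = √(2gh) = √(2 × 9.81 × 25.8) = 22.50 m/s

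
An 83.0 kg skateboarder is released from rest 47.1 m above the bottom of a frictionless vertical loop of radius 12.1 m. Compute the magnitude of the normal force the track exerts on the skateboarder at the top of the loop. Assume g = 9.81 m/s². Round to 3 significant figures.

N = 2270 N

Energy from release to top (height 2r): mgh = ½mv_top² + mg(2r)
v_top² = 2g(h − 2r) = 2(9.81)(47.1 − 24.20) = 449.30 m²/s²
At the top, both N and weight point toward the centre: N + mg = mv_top²/r
N = m(v_top²/r − g) = 83.0(449.30/12.1 − 9.81) = 2268 N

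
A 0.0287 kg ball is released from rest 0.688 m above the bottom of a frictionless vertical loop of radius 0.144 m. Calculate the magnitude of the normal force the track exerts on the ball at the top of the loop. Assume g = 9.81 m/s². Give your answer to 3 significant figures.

N = 1.28 N

Energy from release to top (height 2r): mgh = ½mv_top² + mg(2r)
v_top² = 2g(h − 2r) = 2(9.81)(0.688 − 0.2880) = 7.8480 m²/s²
At the top, both N and weight point toward the centre: N + mg = mv_top²/r
N = m(v_top²/r − g) = 0.0287(7.8480/0.144 − 9.81) = 1.283 N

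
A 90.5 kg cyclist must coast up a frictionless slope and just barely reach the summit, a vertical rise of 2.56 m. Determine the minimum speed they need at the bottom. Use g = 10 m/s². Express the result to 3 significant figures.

At the top they are momentarily at rest, so all KE converts to PE: ½mv² = mgh
v = √(2gh) = √(2 × 10 × 2.56) = 7.155 m/s

v = 7.16 m/s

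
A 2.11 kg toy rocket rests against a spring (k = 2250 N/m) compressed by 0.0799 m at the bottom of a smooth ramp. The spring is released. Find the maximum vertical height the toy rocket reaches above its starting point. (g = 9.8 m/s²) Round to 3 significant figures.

h = 0.347 m

At maximum height the toy rocket is at rest, so ½kx² = mgh
h = kx²/(2mg) = (2250)(0.0799)²/(2 × 2.11 × 9.8) = 0.3473 m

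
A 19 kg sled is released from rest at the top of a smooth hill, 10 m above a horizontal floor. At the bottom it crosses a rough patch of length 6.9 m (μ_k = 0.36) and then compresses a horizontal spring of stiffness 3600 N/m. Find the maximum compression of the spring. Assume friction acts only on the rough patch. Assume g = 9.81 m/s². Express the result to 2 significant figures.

x = 0.88 m

Initial energy: E₁ = mgh = (19)(9.81)(10) = 1863.9 J
Friction removes W_f = μ_k mg d = (0.36)(19)(9.81)(6.9) = 463.0 J
Energy reaching the spring: E = 1863.9 − 463.0 = 1400.9 J
At max compression ½kx² = E ⇒ x = √(2E/k) = √(2 × 1400.9/3600) = 0.8822 m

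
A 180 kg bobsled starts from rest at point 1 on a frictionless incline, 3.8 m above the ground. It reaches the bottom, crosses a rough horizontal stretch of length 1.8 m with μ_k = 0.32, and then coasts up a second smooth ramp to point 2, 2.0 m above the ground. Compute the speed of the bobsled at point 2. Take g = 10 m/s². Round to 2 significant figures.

v = 4.9 m/s

Energy at 1: mgh₁ = (180)(10)(3.8) = 6840.0 J
Friction loss: W_f = μ_k mg d = 1037 J
At 2: ½mv² + mgh₂ = mgh₁ − W_f
½mv² = 6840.0 − 1037 − 3600.0 = 2203.2 J
v = √(2 × 2203.2/180) = 4.948 m/s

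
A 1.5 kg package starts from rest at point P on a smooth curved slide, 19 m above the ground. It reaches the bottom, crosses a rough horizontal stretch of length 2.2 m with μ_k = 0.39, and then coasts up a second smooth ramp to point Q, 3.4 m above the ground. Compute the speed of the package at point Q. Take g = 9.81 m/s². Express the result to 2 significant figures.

v = 17 m/s

Energy at P: mgh₁ = (1.5)(9.81)(19) = 279.58 J
Friction loss: W_f = μ_k mg d = 12.63 J
At Q: ½mv² + mgh₂ = mgh₁ − W_f
½mv² = 279.58 − 12.63 − 50.031 = 216.93 J
v = √(2 × 216.93/1.5) = 17.01 m/s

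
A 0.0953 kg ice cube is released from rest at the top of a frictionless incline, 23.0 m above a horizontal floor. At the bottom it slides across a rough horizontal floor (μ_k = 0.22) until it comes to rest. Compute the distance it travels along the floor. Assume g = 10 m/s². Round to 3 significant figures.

Energy at the top = energy at the end + work done against friction:
At rest all PE has been dissipated by friction: mgh = μ_k m g d
d = h/μ_k = 23.0/0.22 = 104.5 m

d = 105 m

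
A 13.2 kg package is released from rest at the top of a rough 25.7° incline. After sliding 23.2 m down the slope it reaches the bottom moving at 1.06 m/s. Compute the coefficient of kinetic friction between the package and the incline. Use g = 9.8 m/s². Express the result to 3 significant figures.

μ_k = 0.479

Energy balance down the incline: mg L sinθ − ½mv² = μ_k (mg cosθ) L
mgL sinθ = 1301.5 J; ½mv² = 7.4158 J
W_f = 1301.5 − 7.4158 = 1294 J
μ_k = W_f/(mg cosθ · L) = 1294/(116.6 × 23.2) = 0.4785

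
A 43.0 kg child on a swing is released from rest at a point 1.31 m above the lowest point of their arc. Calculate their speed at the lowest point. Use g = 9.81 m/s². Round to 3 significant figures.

Mechanical energy is conserved (no friction): mgh = ½mv²
The mass cancels from both sides.
v = √(2gh) = √(2 × 9.81 × 1.31) = √25.702 = 5.070 m/s

v = 5.07 m/s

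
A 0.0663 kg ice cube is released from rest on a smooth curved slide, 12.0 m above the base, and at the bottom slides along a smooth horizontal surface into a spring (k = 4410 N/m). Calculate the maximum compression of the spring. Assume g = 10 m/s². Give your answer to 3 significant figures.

x = 0.0601 m

Energy conservation (no friction) from release to max compression: mgh = ½kx²
x = √(2mgh/k) = √(2 × 0.0663 × 10 × 12.0 / 4410) = 0.06007 m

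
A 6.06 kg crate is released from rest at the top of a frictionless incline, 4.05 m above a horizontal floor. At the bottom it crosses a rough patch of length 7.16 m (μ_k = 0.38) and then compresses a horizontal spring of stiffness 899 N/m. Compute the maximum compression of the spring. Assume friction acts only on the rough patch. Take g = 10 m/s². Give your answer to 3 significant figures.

x = 0.423 m

Initial energy: E₁ = mgh = (6.06)(10)(4.05) = 245.43 J
Friction removes W_f = μ_k mg d = (0.38)(6.06)(10)(7.16) = 164.9 J
Energy reaching the spring: E = 245.43 − 164.9 = 80.550 J
At max compression ½kx² = E ⇒ x = √(2E/k) = √(2 × 80.550/899) = 0.4233 m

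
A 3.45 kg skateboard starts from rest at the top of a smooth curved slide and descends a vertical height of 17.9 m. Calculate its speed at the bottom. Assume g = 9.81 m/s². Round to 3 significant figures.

Mechanical energy is conserved (no friction): mgh = ½mv²
v = √(2gh) = √(2 × 9.81 × 17.9) = √351.20 = 18.74 m/s

v = 18.7 m/s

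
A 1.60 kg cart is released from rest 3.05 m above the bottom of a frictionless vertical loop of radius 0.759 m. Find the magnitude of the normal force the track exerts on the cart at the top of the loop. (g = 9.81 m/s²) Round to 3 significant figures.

Energy from release to top (height 2r): mgh = ½mv_top² + mg(2r)
v_top² = 2g(h − 2r) = 2(9.81)(3.05 − 1.518) = 30.058 m²/s²
At the top, both N and weight point toward the centre: N + mg = mv_top²/r
N = m(v_top²/r − g) = 1.60(30.058/0.759 − 9.81) = 47.67 N

N = 47.7 N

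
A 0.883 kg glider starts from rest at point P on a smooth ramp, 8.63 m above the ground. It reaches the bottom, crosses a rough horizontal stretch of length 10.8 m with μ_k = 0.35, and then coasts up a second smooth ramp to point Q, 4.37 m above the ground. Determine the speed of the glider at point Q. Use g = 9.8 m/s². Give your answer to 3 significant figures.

Energy at P: mgh₁ = (0.883)(9.8)(8.63) = 74.679 J
Friction loss: W_f = μ_k mg d = 32.71 J
At Q: ½mv² + mgh₂ = mgh₁ − W_f
½mv² = 74.679 − 32.71 − 37.815 = 4.1536 J
v = √(2 × 4.1536/0.883) = 3.067 m/s

v = 3.07 m/s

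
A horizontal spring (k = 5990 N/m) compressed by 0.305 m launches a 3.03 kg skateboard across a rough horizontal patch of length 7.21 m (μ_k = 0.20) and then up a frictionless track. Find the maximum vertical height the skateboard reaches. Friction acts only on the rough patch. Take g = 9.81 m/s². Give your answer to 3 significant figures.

Spring energy: E₀ = ½kx² = ½(5990)(0.305)² = 278.61 J
Friction: W_f = μ_k mg d = (0.20)(3.03)(9.81)(7.21) = 42.86 J
Energy at base of ramp: E = 278.61 − 42.86 = 235.75 J
At max height all remaining energy is PE: mgh = E ⇒ h = E/(mg) = 235.75/(3.03 × 9.81) = 7.931 m

h = 7.93 m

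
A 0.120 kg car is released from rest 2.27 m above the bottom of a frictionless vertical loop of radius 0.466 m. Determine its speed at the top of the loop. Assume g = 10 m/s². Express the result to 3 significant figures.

v = 5.17 m/s

Energy conservation: mgh = ½mv_top² + mg(2r)
v_top² = 2g(h − 2r) = 2(10)(2.27 − 0.9320) = 26.76
v_top = 5.173 m/s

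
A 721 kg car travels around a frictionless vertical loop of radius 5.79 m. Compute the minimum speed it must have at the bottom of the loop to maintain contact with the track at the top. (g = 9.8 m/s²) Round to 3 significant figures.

v = 16.8 m/s

At the top: mg = mv_top²/r ⇒ v_top² = gr = 56.74 m²/s²
Energy from bottom to top (height 2r): ½mv_bot² = ½mv_top² + mg(2r)
v_bot² = gr + 4gr = 5gr = 283.7
v_bot = √(5gr) = 16.84 m/s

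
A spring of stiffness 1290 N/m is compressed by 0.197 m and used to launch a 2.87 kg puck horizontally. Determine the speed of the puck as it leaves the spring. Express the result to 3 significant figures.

Spring PE converts entirely to kinetic energy: ½kx² = ½mv²
v = x√(k/m) = 0.197 × √(1290/2.87) = 4.177 m/s

v = 4.18 m/s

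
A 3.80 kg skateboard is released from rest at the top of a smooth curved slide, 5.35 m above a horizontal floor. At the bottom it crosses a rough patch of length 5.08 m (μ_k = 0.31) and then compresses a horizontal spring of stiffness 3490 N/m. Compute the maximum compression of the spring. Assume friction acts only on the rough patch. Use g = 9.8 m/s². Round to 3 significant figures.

Initial energy: E₁ = mgh = (3.80)(9.8)(5.35) = 199.23 J
Friction removes W_f = μ_k mg d = (0.31)(3.80)(9.8)(5.08) = 58.65 J
Energy reaching the spring: E = 199.23 − 58.65 = 140.59 J
At max compression ½kx² = E ⇒ x = √(2E/k) = √(2 × 140.59/3490) = 0.2838 m

x = 0.284 m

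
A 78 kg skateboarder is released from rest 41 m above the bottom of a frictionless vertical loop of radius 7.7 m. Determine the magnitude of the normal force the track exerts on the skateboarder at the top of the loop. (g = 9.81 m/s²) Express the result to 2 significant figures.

Energy from release to top (height 2r): mgh = ½mv_top² + mg(2r)
v_top² = 2g(h − 2r) = 2(9.81)(41 − 15.40) = 502.27 m²/s²
At the top, both N and weight point toward the centre: N + mg = mv_top²/r
N = m(v_top²/r − g) = 78(502.27/7.7 − 9.81) = 4323 N

N = 4300 N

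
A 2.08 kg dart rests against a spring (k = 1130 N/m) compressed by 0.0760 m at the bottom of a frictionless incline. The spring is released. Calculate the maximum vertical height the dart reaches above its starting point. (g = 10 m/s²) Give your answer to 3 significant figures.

All spring PE becomes gravitational PE at the highest point: ½kx² = mgh
h = kx²/(2mg) = (1130)(0.0760)²/(2 × 2.08 × 10) = 0.1569 m

h = 0.157 m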